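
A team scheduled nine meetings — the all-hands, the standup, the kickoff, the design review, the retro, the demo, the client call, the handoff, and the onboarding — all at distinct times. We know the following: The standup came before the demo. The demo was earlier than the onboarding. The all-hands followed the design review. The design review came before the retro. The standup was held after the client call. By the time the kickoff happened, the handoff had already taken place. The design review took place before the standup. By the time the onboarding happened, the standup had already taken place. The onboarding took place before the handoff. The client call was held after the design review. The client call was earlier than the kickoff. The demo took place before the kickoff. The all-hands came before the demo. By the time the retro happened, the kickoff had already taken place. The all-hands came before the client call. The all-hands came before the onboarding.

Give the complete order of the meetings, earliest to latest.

the design review, the all-hands, the client call, the standup, the demo, the onboarding, the handoff, the kickoff, the retro

The constraints fix every adjacent pair, so only one ordering works:
the design review → the all-hands → the client call → the standup → the demo → the onboarding → the handoff → the kickoff → the retro.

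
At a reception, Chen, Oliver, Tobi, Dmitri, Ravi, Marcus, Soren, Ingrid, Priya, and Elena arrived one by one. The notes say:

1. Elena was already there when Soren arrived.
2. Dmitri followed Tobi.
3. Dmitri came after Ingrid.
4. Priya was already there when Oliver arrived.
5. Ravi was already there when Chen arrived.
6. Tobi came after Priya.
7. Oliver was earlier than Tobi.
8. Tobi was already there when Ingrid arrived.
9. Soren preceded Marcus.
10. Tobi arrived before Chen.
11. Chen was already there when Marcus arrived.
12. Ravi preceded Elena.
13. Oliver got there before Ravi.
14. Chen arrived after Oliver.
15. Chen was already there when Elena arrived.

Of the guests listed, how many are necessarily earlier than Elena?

Directly stated before Elena: Chen and Ravi.
Oliver reaches Elena via Oliver → Chen → Elena.
Priya reaches Elena via Priya → Oliver → Chen → Elena.
Tobi reaches Elena via Tobi → Chen → Elena.
No chain forces Ingrid (or any of the others) ahead of Elena.
That's Chen, Oliver, Priya, Ravi, and Tobi — 5 in all.

5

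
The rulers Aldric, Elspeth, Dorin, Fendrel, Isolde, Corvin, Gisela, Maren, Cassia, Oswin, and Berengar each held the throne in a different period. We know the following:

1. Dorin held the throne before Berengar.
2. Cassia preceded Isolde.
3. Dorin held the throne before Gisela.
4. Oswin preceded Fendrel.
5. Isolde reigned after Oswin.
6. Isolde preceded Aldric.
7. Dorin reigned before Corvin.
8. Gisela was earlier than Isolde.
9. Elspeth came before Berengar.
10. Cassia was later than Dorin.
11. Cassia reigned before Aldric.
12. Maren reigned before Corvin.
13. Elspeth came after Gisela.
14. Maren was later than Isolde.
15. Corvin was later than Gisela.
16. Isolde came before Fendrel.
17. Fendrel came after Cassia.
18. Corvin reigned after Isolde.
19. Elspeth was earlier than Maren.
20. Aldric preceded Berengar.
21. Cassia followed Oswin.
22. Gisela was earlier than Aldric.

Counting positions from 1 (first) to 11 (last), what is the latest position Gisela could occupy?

4

Gisela must come before Aldric, Berengar, Corvin, Elspeth, Fendrel, Isolde, and Maren — 7 rulers forced after them.
Everything else can be placed before Gisela in some valid order, so Gisela can sit as late as position 11 − 7 = 4.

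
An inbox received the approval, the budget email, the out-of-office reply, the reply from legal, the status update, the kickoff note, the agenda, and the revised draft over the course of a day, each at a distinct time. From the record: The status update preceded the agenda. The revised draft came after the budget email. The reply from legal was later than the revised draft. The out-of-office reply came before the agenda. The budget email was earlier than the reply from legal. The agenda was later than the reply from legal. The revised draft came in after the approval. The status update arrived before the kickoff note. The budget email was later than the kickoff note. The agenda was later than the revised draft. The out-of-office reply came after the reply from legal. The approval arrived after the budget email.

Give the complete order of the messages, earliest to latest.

The constraints fix every adjacent pair, so only one ordering works:
the status update → the kickoff note → the budget email → the approval → the revised draft → the reply from legal → the out-of-office reply → the agenda.

the status update, the kickoff note, the budget email, the approval, the revised draft, the reply from legal, the out-of-office reply, the agenda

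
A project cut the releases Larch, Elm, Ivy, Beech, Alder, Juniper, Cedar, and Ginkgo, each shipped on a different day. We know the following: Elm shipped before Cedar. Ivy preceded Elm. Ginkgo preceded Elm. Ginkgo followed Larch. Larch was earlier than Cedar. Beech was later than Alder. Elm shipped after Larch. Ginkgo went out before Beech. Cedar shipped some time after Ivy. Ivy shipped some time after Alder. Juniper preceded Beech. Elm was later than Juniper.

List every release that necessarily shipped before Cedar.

Directly stated before Cedar: Elm, Ivy, and Larch.
Alder reaches Cedar via Alder → Ivy → Cedar.
Ginkgo reaches Cedar via Ginkgo → Elm → Cedar.
Juniper reaches Cedar via Juniper → Elm → Cedar.
No chain forces Beech ahead of Cedar.

Alder, Elm, Ginkgo, Ivy, Juniper, Larch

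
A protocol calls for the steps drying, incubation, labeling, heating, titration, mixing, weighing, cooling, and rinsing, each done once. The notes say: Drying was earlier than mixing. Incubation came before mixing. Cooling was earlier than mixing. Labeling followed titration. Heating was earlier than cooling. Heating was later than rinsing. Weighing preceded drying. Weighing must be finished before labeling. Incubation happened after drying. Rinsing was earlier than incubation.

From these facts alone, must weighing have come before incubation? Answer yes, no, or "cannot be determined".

yes

Chain the constraints: weighing → drying → incubation. Each link is directly stated, so weighing comes before incubation.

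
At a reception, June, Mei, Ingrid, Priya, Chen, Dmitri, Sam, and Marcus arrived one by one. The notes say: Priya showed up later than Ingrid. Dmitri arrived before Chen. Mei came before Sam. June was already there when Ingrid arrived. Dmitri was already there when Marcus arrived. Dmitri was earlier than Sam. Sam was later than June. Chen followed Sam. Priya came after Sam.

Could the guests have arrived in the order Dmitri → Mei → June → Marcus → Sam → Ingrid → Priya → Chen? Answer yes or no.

yes

Check each stated constraint against the proposed order — e.g. Dmitri is ahead of Sam; Dmitri is ahead of Chen. Every pair is in the required order; nothing is violated.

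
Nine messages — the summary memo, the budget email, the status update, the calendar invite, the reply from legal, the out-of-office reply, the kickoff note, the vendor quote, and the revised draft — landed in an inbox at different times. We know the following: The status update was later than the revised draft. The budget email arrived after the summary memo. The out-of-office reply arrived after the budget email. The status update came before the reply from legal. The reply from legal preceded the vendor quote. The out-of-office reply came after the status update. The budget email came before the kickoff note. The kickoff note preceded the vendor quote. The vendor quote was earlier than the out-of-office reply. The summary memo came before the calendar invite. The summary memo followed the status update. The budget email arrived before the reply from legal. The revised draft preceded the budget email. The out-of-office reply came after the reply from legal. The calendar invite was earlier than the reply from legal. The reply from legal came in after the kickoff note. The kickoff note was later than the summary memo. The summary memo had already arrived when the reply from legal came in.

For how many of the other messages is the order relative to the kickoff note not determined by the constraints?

Forced before the kickoff note: the budget email, the revised draft, the status update, and the summary memo; forced after the kickoff note: the out-of-office reply, the reply from legal, and the vendor quote.
That leaves the calendar invite with no forced order relative to the kickoff note — 1.

1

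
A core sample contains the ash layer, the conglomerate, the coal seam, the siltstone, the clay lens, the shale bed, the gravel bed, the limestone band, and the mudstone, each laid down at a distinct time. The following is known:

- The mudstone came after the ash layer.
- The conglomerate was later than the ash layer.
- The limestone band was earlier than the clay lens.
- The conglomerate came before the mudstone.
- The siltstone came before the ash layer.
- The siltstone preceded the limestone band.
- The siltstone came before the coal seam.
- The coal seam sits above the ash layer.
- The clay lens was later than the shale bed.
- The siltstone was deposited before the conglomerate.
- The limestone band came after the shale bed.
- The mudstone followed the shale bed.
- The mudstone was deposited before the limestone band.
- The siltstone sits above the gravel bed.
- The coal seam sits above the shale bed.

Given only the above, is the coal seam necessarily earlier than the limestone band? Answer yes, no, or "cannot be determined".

No chain of stated constraints runs from the coal seam to the limestone band, and none runs from the limestone band to the coal seam either.
So the relative order of the coal seam and the limestone band is not fixed by the given facts.

cannot be determined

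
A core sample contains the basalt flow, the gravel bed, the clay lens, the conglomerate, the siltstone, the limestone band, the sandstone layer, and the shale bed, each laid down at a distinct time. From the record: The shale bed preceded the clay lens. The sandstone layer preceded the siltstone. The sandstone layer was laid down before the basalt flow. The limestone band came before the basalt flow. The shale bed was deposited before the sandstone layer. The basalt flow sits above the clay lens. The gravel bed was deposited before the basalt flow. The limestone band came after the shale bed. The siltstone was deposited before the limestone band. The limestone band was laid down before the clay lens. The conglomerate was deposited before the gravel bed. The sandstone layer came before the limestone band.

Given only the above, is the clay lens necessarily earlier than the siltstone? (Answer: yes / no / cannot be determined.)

Tracing the constraints gives the siltstone → the limestone band → the clay lens, so the siltstone must come before the clay lens.
That means the clay lens cannot be before the siltstone.

no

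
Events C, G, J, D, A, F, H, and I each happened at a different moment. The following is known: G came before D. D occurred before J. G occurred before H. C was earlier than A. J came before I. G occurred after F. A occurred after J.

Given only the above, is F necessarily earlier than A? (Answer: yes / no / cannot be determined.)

Chain the constraints: F → G → D → J → A. Each link is directly stated, so F comes before A.

yes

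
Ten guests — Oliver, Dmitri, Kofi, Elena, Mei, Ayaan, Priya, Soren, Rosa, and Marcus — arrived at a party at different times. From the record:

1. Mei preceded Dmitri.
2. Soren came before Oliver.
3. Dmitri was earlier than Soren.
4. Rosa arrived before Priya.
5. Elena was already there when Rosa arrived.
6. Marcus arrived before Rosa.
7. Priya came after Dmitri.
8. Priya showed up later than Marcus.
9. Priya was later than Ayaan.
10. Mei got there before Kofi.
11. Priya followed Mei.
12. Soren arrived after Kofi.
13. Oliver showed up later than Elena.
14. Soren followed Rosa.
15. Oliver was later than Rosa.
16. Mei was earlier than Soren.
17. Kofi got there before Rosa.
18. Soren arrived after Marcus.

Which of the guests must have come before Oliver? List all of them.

Dmitri, Elena, Kofi, Marcus, Mei, Rosa, Soren

Directly stated before Oliver: Elena, Rosa, and Soren.
Dmitri reaches Oliver via Dmitri → Soren → Oliver.
Kofi reaches Oliver via Kofi → Soren → Oliver.
Marcus reaches Oliver via Marcus → Soren → Oliver.
Likewise Mei reaches Oliver by chaining the stated constraints.
No chain forces Ayaan (or any of the others) ahead of Oliver.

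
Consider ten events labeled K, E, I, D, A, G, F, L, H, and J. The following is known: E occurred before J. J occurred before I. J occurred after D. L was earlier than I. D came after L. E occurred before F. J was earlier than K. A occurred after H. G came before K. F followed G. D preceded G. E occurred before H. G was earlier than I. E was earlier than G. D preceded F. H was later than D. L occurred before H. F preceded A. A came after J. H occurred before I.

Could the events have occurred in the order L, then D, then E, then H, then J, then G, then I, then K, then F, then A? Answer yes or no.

Check each stated constraint against the proposed order — e.g. L is ahead of I; D is ahead of F. Every pair is in the required order; nothing is violated.

yes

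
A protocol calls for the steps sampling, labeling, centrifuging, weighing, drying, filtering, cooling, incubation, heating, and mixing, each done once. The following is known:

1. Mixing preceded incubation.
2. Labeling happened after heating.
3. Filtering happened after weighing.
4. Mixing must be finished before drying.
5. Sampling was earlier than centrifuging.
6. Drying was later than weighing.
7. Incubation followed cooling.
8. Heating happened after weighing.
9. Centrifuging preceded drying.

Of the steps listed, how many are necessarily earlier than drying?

4

Directly stated before drying: centrifuging, mixing, and weighing.
Sampling reaches drying via sampling → centrifuging → drying.
No chain forces filtering (or any of the others) ahead of drying.
That's centrifuging, mixing, sampling, and weighing — 4 in all.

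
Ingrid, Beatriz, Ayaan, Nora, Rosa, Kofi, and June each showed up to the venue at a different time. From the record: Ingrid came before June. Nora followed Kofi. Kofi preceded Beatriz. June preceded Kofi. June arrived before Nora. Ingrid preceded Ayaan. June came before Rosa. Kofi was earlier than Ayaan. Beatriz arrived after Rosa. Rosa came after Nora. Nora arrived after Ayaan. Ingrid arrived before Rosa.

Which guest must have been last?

Beatriz

Every other guest has a chain of constraints placing them before Beatriz, so Beatriz is last.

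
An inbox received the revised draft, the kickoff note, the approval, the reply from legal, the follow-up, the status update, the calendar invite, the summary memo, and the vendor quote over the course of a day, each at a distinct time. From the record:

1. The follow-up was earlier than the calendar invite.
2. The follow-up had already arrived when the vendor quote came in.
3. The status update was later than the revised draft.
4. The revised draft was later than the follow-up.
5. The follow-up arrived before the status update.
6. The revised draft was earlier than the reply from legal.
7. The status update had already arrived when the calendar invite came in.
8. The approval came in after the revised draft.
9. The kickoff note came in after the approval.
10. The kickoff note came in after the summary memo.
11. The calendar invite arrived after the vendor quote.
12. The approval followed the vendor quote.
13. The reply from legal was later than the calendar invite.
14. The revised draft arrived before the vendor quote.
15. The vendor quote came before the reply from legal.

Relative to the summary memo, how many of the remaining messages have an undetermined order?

7

Forced after the summary memo: the kickoff note.
That leaves the approval, the calendar invite, the follow-up, the reply from legal, the revised draft, the status update, and the vendor quote with no forced order relative to the summary memo — 7.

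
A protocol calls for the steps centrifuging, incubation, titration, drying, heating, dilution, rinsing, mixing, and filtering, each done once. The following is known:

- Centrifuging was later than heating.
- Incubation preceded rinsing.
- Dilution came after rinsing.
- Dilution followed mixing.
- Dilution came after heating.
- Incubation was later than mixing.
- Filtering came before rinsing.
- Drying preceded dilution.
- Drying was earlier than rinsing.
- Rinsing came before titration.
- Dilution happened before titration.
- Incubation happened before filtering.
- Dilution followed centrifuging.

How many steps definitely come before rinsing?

4

Directly stated before rinsing: drying, filtering, and incubation.
Mixing reaches rinsing via mixing → incubation → rinsing.
No chain forces heating (or any of the others) ahead of rinsing.
That's drying, filtering, incubation, and mixing — 4 in all.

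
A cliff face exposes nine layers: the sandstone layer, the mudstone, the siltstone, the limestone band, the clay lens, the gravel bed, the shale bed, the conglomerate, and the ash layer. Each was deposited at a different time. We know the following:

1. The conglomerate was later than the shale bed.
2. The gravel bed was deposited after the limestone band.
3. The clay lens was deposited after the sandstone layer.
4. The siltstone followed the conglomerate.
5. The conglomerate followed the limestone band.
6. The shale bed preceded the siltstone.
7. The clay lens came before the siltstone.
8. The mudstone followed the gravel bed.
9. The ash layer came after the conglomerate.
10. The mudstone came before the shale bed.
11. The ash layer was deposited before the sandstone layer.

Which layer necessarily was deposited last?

the siltstone

Every other layer has a chain of constraints placing it before the siltstone, so the siltstone is last.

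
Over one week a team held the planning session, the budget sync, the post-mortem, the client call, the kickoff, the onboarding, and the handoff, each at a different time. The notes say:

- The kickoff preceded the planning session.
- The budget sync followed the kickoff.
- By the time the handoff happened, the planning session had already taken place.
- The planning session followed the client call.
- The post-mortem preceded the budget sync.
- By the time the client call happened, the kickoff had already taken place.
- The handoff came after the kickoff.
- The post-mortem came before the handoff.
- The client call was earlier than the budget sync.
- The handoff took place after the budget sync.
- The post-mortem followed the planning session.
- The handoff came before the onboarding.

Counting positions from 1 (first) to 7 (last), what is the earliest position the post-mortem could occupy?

The client call, the kickoff, and the planning session must all come before the post-mortem — 3 forced predecessors.
Nothing else is forced ahead of the post-mortem, so its earliest slot is position 3 + 1 = 4.

4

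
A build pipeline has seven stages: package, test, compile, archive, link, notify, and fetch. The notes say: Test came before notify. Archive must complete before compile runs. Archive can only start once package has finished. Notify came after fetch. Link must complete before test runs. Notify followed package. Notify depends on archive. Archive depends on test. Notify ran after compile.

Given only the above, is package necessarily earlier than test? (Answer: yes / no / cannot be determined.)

No chain of stated constraints runs from package to test, and none runs from test to package either.
So the relative order of package and test is not fixed by the given facts.

cannot be determined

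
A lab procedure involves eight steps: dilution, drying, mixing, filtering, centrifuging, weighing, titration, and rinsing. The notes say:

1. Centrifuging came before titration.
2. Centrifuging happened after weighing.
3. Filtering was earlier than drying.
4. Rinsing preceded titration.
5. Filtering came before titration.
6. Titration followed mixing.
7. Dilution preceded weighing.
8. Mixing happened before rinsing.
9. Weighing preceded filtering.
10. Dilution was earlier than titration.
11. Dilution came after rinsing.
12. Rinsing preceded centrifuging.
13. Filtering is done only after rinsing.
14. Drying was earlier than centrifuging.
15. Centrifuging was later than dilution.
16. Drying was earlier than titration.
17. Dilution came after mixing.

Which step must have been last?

titration

Every other step has a chain of constraints placing it before titration, so titration is last.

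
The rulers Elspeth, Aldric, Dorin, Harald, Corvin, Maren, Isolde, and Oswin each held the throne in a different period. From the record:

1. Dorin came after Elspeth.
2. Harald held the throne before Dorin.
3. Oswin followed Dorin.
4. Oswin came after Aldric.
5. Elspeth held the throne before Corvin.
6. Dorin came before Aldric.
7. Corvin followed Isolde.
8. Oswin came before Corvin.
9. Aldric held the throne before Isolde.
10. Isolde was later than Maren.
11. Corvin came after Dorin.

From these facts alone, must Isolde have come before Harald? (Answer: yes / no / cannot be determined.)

no

Tracing the constraints gives Harald → Dorin → Aldric → Isolde, so Harald must come before Isolde.
That means Isolde cannot be before Harald.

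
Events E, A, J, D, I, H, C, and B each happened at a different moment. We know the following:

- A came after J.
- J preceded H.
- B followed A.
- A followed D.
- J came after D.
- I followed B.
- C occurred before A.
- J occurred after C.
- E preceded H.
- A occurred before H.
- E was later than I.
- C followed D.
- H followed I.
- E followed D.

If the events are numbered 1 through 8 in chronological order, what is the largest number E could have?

E must come before H — 1 event forced after it.
Everything else can be placed before E in some valid order, so E can sit as late as position 8 − 1 = 7.

7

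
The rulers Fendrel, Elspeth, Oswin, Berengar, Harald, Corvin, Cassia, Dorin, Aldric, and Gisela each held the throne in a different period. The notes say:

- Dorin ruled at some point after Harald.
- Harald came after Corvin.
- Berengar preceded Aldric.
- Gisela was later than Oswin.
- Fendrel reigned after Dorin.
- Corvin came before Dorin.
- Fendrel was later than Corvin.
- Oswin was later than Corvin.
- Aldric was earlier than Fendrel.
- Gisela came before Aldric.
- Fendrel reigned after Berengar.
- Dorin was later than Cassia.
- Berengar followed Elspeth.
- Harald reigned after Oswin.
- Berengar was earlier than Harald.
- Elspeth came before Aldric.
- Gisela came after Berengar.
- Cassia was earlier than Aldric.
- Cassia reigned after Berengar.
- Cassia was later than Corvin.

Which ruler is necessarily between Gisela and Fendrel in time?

Tracing the constraints gives Gisela → Aldric → Fendrel, so Aldric sits after Gisela and before Fendrel.
No other ruler is forced both after Gisela and before Fendrel.

Aldric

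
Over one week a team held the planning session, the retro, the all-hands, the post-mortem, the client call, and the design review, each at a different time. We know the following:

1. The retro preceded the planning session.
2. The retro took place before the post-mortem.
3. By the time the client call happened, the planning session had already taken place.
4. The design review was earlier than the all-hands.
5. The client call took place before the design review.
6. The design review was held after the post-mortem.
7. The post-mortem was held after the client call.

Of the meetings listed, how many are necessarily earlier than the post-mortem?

3

Directly stated before the post-mortem: the client call and the retro.
The planning session reaches the post-mortem via the planning session → the client call → the post-mortem.
No chain forces the all-hands (or any of the others) ahead of the post-mortem.
That's the client call, the planning session, and the retro — 3 in all.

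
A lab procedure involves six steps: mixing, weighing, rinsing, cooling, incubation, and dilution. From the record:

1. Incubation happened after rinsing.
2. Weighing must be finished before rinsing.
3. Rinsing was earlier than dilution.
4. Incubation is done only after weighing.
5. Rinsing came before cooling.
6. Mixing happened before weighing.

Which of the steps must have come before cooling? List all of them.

Directly stated before cooling: rinsing.
Mixing reaches cooling via mixing → weighing → rinsing → cooling.
Weighing reaches cooling via weighing → rinsing → cooling.

mixing, rinsing, weighing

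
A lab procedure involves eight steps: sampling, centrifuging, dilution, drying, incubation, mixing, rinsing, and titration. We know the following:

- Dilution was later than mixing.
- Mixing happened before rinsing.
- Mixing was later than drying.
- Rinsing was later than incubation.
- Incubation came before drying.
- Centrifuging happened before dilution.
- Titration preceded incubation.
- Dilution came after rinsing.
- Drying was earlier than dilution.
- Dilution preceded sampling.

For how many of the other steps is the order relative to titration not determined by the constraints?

Forced after titration: dilution, drying, incubation, mixing, rinsing, and sampling.
That leaves centrifuging with no forced order relative to titration — 1.

1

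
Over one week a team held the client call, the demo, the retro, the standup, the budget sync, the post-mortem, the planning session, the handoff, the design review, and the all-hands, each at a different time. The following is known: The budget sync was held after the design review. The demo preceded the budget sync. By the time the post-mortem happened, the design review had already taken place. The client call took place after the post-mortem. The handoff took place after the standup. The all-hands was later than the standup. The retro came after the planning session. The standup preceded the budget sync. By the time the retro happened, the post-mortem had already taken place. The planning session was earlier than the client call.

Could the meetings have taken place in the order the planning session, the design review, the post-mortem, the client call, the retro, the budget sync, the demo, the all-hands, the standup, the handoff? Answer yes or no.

no

The constraints require the standup before the budget sync, but in the proposed sequence the budget sync appears ahead of the standup. That one violation is enough.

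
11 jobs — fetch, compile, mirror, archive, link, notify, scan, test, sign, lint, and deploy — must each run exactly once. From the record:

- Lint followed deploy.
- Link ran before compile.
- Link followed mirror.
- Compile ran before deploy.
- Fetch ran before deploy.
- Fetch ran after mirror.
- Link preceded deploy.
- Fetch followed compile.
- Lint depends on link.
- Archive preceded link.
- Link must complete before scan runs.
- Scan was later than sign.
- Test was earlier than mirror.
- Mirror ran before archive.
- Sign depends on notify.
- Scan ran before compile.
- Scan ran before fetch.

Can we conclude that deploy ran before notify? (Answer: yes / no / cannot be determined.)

Tracing the constraints gives notify → sign → scan → fetch → deploy, so notify must come before deploy.
That means deploy cannot be before notify.

no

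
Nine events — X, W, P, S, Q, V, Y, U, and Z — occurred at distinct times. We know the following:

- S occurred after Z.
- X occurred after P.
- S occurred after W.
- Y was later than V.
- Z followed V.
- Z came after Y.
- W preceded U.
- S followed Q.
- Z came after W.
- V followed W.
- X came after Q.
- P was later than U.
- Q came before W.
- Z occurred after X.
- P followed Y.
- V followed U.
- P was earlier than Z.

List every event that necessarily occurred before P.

Q, U, V, W, Y

Directly stated before P: U and Y.
Q reaches P via Q → W → U → P.
V reaches P via V → Y → P.
W reaches P via W → U → P.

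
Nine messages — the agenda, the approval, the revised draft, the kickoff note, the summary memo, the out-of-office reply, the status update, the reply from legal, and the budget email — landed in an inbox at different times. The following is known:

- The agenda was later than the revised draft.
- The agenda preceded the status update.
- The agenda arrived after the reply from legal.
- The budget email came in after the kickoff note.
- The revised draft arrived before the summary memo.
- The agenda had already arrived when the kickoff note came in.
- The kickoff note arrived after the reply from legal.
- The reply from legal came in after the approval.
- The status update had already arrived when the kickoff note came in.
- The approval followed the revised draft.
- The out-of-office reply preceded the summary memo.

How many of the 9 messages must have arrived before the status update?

4

Directly stated before the status update: the agenda.
The approval reaches the status update via the approval → the reply from legal → the agenda → the status update.
The reply from legal reaches the status update via the reply from legal → the agenda → the status update.
The revised draft reaches the status update via the revised draft → the agenda → the status update.
No chain forces the budget email (or any of the others) ahead of the status update.
That's the agenda, the approval, the reply from legal, and the revised draft — 4 in all.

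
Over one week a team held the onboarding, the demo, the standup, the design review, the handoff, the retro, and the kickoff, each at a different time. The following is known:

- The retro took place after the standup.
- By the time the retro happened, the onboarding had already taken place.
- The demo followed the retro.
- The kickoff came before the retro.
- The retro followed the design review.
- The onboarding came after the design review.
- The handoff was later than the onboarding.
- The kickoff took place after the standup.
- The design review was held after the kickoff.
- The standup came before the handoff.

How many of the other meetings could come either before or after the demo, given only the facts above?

1

Forced before the demo: the design review, the kickoff, the onboarding, the retro, and the standup.
That leaves the handoff with no forced order relative to the demo — 1.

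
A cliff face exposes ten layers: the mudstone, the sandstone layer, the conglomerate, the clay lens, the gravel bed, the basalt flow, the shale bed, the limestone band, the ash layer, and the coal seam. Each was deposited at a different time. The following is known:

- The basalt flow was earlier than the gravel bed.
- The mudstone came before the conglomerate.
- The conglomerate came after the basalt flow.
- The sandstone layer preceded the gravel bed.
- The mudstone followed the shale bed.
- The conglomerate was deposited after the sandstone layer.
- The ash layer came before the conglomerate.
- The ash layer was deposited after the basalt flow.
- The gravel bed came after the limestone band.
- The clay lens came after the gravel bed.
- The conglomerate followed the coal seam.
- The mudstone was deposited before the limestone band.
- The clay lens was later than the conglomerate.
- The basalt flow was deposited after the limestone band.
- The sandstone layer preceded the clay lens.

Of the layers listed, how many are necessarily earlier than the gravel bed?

5

Directly stated before the gravel bed: the basalt flow, the limestone band, and the sandstone layer.
The mudstone reaches the gravel bed via the mudstone → the limestone band → the gravel bed.
The shale bed reaches the gravel bed via the shale bed → the mudstone → the limestone band → the gravel bed.
No chain forces the coal seam (or any of the others) ahead of the gravel bed.
That's the basalt flow, the limestone band, the mudstone, the sandstone layer, and the shale bed — 5 in all.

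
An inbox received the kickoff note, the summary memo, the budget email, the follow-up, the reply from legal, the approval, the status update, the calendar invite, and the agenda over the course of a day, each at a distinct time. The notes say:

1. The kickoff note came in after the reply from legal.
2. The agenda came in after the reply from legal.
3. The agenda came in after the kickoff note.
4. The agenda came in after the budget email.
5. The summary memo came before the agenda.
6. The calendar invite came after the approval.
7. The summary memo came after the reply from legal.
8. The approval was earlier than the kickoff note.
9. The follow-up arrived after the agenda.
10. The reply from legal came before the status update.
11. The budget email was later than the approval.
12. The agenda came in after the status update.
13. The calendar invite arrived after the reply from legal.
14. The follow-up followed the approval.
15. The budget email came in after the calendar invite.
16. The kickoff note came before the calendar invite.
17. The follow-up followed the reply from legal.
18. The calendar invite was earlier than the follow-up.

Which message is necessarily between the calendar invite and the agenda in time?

the budget email

Tracing the constraints gives the calendar invite → the budget email → the agenda, so the budget email sits after the calendar invite and before the agenda.
No other message is forced both after the calendar invite and before the agenda.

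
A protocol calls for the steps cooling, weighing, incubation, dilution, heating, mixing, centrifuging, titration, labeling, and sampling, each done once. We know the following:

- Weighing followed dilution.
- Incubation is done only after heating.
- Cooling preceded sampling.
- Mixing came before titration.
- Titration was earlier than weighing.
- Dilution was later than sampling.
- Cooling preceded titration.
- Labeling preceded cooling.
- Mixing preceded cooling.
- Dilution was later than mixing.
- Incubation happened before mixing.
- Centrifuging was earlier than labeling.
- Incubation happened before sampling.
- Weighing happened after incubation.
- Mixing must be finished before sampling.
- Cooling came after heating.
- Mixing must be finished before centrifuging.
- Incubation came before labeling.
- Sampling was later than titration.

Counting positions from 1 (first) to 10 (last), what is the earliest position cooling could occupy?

6

Centrifuging, heating, incubation, labeling, and mixing must all come before cooling — 5 forced predecessors.
Nothing else is forced ahead of cooling, so its earliest slot is position 5 + 1 = 6.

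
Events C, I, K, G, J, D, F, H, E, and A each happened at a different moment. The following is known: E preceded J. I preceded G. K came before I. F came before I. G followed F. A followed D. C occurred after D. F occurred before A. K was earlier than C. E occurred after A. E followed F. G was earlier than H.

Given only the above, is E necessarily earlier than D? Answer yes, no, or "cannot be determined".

Tracing the constraints gives D → A → E, so D must come before E.
That means E cannot be before D.

no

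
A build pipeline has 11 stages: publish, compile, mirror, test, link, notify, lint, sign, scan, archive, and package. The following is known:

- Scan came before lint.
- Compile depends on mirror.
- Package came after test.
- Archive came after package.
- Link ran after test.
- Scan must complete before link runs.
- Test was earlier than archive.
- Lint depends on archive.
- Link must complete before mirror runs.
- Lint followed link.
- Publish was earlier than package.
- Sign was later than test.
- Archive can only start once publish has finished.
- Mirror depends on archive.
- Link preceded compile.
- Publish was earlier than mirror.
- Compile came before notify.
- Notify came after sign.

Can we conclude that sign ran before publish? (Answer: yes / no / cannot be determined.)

No chain of stated constraints runs from sign to publish, and none runs from publish to sign either.
So the relative order of sign and publish is not fixed by the given facts.

cannot be determined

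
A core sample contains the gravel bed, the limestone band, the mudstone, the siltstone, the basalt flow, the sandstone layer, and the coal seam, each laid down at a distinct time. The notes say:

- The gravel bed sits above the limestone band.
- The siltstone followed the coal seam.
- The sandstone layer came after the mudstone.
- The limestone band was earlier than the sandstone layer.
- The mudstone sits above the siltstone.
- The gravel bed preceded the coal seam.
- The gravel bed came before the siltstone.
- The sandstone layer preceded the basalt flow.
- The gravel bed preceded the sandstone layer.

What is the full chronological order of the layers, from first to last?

the limestone band, the gravel bed, the coal seam, the siltstone, the mudstone, the sandstone layer, the basalt flow

The constraints fix every adjacent pair, so only one ordering works:
the limestone band → the gravel bed → the coal seam → the siltstone → the mudstone → the sandstone layer → the basalt flow.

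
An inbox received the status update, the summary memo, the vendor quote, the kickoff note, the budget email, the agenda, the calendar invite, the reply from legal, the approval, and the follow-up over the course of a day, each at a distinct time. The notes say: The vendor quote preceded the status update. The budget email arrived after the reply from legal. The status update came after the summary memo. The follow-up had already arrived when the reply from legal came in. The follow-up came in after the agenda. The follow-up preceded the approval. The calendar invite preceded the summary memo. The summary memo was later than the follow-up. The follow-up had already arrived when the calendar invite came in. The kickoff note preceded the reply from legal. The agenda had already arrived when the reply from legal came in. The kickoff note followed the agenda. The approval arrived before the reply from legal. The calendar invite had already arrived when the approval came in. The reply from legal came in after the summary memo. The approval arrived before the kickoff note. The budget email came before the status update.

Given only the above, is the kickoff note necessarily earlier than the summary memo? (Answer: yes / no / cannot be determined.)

No chain of stated constraints runs from the kickoff note to the summary memo, and none runs from the summary memo to the kickoff note either.
So the relative order of the kickoff note and the summary memo is not fixed by the given facts.

cannot be determined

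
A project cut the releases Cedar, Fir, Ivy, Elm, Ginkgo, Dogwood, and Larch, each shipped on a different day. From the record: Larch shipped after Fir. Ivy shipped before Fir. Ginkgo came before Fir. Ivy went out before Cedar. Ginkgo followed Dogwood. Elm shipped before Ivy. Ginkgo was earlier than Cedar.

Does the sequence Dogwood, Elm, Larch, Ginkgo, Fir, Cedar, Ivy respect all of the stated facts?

no

The constraints require Fir before Larch, but in the proposed sequence Larch appears ahead of Fir. That one violation is enough.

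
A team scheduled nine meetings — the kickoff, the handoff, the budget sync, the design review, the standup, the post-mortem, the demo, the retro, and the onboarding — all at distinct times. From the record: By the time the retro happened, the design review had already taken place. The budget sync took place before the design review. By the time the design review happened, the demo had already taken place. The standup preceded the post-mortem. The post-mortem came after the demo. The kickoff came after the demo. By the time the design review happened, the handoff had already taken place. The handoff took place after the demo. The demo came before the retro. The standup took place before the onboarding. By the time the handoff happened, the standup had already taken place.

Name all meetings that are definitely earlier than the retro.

the budget sync, the demo, the design review, the handoff, the standup

Directly stated before the retro: the demo and the design review.
The budget sync reaches the retro via the budget sync → the design review → the retro.
The handoff reaches the retro via the handoff → the design review → the retro.
The standup reaches the retro via the standup → the handoff → the design review → the retro.
No chain forces the onboarding (or any of the others) ahead of the retro.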